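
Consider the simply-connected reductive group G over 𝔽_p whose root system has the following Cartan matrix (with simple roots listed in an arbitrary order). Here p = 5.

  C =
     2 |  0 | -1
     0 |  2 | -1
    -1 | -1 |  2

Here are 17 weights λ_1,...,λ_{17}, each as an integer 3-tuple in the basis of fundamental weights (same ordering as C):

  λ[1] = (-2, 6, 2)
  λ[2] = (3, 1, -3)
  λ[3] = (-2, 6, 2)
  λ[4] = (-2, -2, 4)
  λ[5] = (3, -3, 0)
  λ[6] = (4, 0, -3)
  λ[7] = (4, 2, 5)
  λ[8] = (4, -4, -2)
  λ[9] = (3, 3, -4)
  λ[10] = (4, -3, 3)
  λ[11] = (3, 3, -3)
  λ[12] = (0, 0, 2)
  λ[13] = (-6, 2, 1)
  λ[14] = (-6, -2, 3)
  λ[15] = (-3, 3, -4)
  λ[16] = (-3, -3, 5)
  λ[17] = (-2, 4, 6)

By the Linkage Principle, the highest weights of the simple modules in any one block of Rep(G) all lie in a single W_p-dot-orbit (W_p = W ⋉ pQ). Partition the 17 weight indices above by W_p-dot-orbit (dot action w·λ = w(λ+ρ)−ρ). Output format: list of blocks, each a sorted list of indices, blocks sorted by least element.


A_3 Cartan matrix, 3 simple roots permuted; ρ=(1,1,1).

Alcove-folded reps (p=5, 17 weights, presented ϖ-order):

  [1] (2, 0, 2);  [2] (2, 0, 2);  [3] (2, 0, 2);  [4] (1, 1, 3);  [5] (3, 1, 1);  [6] (3, 1, 1);  [7] (1, 1, 3);  [8] (1, 1, 3);  [9] (1, 1, 3);  [10] (1, 2, 0);  [11] (1, 1, 2);  [12] (1, 1, 3);  [13] (2, 0, 3);  [14] (3, 1, 1);  [15] (3, 1, 1);  [16] (1, 1, 2);  [17] (3, 1, 1)

These 17 weights hit 6 W_5-dot-orbits; sizes (3, 5, 5, 1, 2, 1):

[[1, 2, 3], [4, 7, 8, 9, 12], [5, 6, 14, 15, 17], [10], [11, 16], [13]]


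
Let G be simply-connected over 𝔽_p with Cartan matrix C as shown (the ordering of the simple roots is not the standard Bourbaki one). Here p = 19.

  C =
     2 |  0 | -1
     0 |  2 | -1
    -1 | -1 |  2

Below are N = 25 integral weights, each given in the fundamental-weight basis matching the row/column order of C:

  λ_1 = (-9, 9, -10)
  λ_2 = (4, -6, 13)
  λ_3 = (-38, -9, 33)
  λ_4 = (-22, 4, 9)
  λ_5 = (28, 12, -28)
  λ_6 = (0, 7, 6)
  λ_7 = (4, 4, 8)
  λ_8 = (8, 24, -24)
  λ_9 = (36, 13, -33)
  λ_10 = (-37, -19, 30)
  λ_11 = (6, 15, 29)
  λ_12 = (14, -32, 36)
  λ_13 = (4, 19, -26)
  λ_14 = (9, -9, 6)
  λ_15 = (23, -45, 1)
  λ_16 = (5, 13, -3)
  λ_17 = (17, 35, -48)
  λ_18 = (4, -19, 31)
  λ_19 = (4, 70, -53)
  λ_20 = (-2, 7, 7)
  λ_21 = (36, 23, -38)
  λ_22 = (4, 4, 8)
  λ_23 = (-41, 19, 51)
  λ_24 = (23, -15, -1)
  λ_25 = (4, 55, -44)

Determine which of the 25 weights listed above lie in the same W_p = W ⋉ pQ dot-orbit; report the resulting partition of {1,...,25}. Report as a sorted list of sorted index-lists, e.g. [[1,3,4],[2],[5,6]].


Cartan matrix: type A_3 (|W|=24); un-permuting the 3 rows.

Each λ_j+ρ reduced to Ā_19; 3-tuples below use C's row order:

  1: (9, 7, 1);  2: (5, 5, 9);  3: (1, 8, 7);  4: (8, 4, 5);  5: (8, 4, 5);  6: (1, 8, 7);  7: (5, 5, 9);  8: (8, 4, 5);  9: (13, 0, 1);  10: (4, 12, 2);  11: (1, 8, 7);  12: (4, 12, 2);  13: (13, 0, 1);  14: (9, 7, 1);  15: (4, 12, 2);  16: (4, 12, 2);  17: (9, 7, 1);  18: (13, 0, 1);  19: (5, 5, 9);  20: (1, 8, 7);  21: (13, 0, 1);  22: (5, 5, 9);  23: (4, 12, 2);  24: (5, 5, 9);  25: (13, 0, 1)

Linkage partition of the 25 weights (6 classes, p=19):

[[1, 14, 17], [2, 7, 19, 22, 24], [3, 6, 11, 20], [4, 5, 8], [9, 13, 18, 21, 25], [10, 12, 15, 16, 23]]


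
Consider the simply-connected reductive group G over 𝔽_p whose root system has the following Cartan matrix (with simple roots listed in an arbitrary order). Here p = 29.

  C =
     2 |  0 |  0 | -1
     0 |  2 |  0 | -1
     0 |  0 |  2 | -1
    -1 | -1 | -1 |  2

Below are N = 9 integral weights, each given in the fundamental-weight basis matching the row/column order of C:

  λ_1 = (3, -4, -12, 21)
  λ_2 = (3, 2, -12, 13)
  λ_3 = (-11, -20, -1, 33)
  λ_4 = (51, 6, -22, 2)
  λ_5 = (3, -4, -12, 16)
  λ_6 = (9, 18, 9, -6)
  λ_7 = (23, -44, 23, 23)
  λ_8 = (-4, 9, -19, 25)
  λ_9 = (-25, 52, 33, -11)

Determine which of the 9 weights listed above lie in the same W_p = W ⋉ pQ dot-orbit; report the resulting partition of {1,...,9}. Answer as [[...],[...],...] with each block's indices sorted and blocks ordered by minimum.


Dynkin diagram of C (from the 6 off-diagonal −1 entries): D_4.

Alcove-folded reps (p=29, 9 weights, presented ϖ-order):

  1: (4, 3, 11, 3)
  2: (4, 3, 11, 3)
  3: (5, 14, 5, 0)
  4: (4, 3, 11, 3)
  5: (4, 3, 11, 3)
  6: (5, 14, 5, 0)
  7: (5, 14, 5, 0)
  8: (4, 3, 11, 3)
  9: (5, 14, 5, 0)

2 distinct reps among the 9 weights ⇒ 2 W_29-linkage classes:

[[1, 2, 4, 5, 8], [3, 6, 7, 9]]


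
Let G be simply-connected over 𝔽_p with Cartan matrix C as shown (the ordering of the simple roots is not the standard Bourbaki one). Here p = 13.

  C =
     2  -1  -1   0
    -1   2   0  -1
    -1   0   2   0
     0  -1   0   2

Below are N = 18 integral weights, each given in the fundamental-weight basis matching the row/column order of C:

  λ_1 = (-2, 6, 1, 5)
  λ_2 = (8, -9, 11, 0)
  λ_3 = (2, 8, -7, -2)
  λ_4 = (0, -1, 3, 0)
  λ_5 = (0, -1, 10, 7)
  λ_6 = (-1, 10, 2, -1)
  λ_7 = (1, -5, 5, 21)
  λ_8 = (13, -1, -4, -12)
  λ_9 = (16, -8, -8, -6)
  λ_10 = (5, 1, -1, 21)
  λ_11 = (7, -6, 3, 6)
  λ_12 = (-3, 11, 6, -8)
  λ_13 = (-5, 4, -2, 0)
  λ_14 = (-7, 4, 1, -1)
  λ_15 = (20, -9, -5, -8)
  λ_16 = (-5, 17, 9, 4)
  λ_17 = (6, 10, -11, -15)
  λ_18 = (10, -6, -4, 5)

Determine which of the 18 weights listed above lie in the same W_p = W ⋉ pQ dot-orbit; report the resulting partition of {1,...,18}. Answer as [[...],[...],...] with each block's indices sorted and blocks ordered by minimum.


Type A_4, rank 4, |W|=120; reorder rows/cols to standard.

λ_j+ρ reflected into Ā_13 (⟨·,θ^∨⟩≤13); 4-tuples as given:

  [1] (1, 6, 0, 5);  [2] (1, 0, 4, 1);  [3] (3, 5, 3, 1);  [4] (1, 0, 4, 1);  [5] (1, 0, 4, 1);  [6] (0, 10, 2, 1);  [7] (2, 5, 2, 0);  [8] (0, 10, 2, 1);  [9] (2, 3, 1, 3);  [10] (2, 5, 2, 0);  [11] (3, 5, 3, 1);  [12] (2, 3, 1, 3);  [13] (1, 0, 4, 1);  [14] (1, 0, 4, 1);  [15] (2, 5, 2, 0);  [16] (2, 3, 1, 3);  [17] (2, 3, 1, 3);  [18] (3, 5, 3, 1)

Grouping the 18 weights by Ā_13-representative: 6 linkage classes.

[[1], [2, 4, 5, 13, 14], [3, 11, 18], [6, 8], [7, 10, 15], [9, 12, 16, 17]]


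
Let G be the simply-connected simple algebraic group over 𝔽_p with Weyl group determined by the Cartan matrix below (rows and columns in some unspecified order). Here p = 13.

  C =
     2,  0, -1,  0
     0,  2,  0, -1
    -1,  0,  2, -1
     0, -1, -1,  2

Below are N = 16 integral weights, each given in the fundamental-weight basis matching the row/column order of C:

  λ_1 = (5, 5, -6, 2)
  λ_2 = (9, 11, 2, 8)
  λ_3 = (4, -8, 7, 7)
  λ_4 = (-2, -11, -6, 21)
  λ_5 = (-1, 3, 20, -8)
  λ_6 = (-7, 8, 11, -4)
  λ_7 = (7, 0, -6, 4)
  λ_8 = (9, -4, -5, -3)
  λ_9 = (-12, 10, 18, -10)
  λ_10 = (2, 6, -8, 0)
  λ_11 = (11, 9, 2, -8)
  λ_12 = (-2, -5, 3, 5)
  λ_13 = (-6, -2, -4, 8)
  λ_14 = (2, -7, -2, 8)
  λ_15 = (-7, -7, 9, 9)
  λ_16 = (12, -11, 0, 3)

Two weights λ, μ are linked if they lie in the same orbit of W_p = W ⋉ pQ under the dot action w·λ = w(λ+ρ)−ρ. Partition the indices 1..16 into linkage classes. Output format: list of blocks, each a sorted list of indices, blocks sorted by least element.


Root system A_4: the 4×4 matrix C matches after relabeling.

W_13-reps of the 16 weights in Ā_13 (same 4-coord order as C):

  λ_1 → (1, 4, 3, 2)
  λ_2 → (3, 1, 0, 8)
  λ_3 → (3, 1, 5, 0)
  λ_4 → (1, 1, 3, 3)
  λ_5 → (3, 1, 5, 0)
  λ_6 → (1, 1, 3, 3)
  λ_7 → (3, 1, 5, 0)
  λ_8 → (1, 4, 3, 2)
  λ_9 → (2, 6, 1, 2)
  λ_10 → (1, 1, 3, 3)
  λ_11 → (3, 2, 4, 1)
  λ_12 → (1, 4, 3, 2)
  λ_13 → (3, 1, 5, 0)
  λ_14 → (2, 6, 1, 2)
  λ_15 → (1, 1, 3, 3)
  λ_16 → (3, 1, 5, 0)

6 distinct reps among the 16 weights ⇒ 6 W_13-linkage classes:

[[1, 8, 12], [2], [3, 5, 7, 13, 16], [4, 6, 10, 15], [9, 14], [11]]


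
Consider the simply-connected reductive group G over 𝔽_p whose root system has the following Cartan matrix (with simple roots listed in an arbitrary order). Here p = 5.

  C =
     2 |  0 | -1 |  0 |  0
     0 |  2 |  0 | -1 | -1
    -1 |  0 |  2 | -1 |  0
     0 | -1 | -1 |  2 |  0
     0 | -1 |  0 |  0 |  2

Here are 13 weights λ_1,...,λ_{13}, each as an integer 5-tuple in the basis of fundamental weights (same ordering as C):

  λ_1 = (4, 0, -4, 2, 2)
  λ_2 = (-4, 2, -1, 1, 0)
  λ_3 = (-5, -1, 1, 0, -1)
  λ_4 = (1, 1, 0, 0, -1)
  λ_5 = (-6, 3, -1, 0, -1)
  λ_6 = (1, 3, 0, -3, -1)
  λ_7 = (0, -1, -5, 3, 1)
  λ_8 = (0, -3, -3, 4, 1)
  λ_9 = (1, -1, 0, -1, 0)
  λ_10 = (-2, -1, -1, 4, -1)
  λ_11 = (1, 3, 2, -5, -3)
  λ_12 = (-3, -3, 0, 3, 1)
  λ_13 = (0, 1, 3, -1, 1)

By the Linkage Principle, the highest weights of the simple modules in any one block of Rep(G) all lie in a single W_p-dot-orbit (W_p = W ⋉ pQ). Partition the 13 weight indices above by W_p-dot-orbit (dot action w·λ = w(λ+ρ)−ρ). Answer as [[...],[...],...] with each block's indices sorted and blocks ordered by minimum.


C ↔ A_5 under row/col permutation; |W(A_5)| = 720.

Folding the 13 weights λ_j+ρ into Ā_5 (reps in the given 5-coord order):

    λ_1 → (2, 0, 1, 0, 1)
    λ_2 → (1, 2, 1, 1, 0)
    λ_3 → (2, 0, 1, 0, 1)
    λ_4 → (1, 1, 1, 1, 1)
    λ_5 → (0, 0, 1, 4, 0)
    λ_6 → (1, 2, 1, 1, 0)
    λ_7 → (2, 0, 1, 0, 1)
    λ_8 → (1, 2, 1, 1, 0)
    λ_9 → (2, 0, 1, 0, 1)
    λ_10 → (0, 0, 1, 4, 0)
    λ_11 → (1, 2, 1, 1, 0)
    λ_12 → (1, 2, 1, 1, 0)
    λ_13 → (2, 0, 1, 0, 1)

4 distinct reps among the 13 weights ⇒ 4 W_5-linkage classes:

[[1, 3, 7, 9, 13], [2, 6, 8, 11, 12], [4], [5, 10]]


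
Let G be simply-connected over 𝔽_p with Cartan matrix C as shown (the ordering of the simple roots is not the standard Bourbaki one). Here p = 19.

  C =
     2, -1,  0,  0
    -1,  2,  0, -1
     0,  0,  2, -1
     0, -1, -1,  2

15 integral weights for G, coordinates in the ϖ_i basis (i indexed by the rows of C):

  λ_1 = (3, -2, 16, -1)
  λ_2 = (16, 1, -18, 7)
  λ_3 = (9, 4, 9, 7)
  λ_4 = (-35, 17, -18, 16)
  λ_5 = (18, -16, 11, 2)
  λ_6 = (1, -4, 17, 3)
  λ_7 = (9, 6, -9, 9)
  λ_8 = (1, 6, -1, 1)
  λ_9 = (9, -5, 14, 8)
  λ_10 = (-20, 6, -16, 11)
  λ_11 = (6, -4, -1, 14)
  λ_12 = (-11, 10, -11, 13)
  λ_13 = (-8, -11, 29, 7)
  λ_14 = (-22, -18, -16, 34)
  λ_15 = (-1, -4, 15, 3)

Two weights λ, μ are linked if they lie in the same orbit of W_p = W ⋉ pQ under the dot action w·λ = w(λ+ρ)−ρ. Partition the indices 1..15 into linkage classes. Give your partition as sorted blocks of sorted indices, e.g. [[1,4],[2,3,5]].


Cartan matrix: type A_4 (|W|=120); un-permuting the 4 rows.

λ_j+ρ reflected into Ā_19 (⟨·,θ^∨⟩≤19); 4-tuples as given:

  [1] (2, 0, 15, 1);  [2] (2, 7, 0, 2);  [3] (4, 1, 4, 4);  [4] (2, 0, 15, 1);  [5] (4, 3, 0, 12);  [6] (2, 0, 15, 1);  [7] (2, 7, 0, 2);  [8] (2, 7, 0, 2);  [9] (4, 1, 4, 4);  [10] (4, 3, 0, 12);  [11] (4, 3, 0, 12);  [12] (4, 1, 4, 4);  [13] (2, 7, 0, 2);  [14] (2, 0, 15, 1);  [15] (2, 0, 15, 1)

Partition of {1..15} into 4 W_19-dot-orbits:

[[1, 4, 6, 14, 15], [2, 7, 8, 13], [3, 9, 12], [5, 10, 11]]


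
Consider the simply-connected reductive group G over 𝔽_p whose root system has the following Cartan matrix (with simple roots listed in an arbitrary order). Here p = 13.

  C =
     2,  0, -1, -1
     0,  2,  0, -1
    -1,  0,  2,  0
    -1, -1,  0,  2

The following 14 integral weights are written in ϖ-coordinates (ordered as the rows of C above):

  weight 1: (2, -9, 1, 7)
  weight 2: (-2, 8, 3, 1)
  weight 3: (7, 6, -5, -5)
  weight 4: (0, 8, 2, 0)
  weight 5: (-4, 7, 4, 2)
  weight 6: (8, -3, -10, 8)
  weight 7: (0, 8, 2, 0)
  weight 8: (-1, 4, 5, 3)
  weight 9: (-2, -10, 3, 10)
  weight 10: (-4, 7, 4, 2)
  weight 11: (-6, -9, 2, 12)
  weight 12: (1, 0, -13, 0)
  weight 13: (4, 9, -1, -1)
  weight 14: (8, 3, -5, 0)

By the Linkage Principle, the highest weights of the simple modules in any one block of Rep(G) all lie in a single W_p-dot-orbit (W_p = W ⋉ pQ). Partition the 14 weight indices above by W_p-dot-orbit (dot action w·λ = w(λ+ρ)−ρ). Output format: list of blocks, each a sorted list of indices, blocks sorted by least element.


C ↔ A_4 under row/col permutation; |W(A_4)| = 120.

Alcove-folded reps (p=13, 14 weights, presented ϖ-order):

  [1] (3, 8, 2, 0);  [2] (1, 8, 2, 1);  [3] (0, 3, 4, 4);  [4] (1, 8, 2, 1);  [5] (3, 8, 2, 0);  [6] (0, 3, 4, 4);  [7] (1, 8, 2, 1);  [8] (0, 3, 4, 4);  [9] (1, 8, 2, 1);  [10] (3, 8, 2, 0);  [11] (3, 8, 2, 0);  [12] (1, 8, 2, 1);  [13] (3, 8, 2, 0);  [14] (5, 3, 3, 1)

4 distinct reps among the 14 weights ⇒ 4 W_13-linkage classes:

[[1, 5, 10, 11, 13], [2, 4, 7, 9, 12], [3, 6, 8], [14]]


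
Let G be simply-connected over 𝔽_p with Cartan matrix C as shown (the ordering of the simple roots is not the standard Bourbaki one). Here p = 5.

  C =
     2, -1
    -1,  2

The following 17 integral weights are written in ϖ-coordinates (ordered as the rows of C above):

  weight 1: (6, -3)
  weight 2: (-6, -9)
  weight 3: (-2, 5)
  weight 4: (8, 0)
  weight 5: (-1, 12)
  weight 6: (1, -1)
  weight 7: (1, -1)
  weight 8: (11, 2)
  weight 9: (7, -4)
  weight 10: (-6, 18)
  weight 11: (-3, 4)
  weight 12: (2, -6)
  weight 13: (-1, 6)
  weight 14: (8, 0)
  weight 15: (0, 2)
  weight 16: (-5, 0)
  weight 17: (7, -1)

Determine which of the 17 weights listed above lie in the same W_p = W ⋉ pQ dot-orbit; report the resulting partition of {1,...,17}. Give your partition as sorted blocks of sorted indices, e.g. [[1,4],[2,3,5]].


Type A_2, rank 2, |W|=6; reorder rows/cols to standard.

Alcove-folded reps (p=5, 17 weights, presented ϖ-order):

  1: (3, 0) · 2: (3, 0) · 3: (0, 4) · 4: (0, 4) · 5: (2, 0) · 6: (2, 0) · 7: (2, 0) · 8: (3, 0) · 9: (2, 0) · 10: (4, 1) · 11: (2, 3) · 12: (2, 3) · 13: (2, 3) · 14: (0, 4) · 15: (1, 3) · 16: (1, 3) · 17: (2, 3)

Linkage partition of the 17 weights (6 classes, p=5):

[[1, 2, 8], [3, 4, 14], [5, 6, 7, 9], [10], [11, 12, 13, 17], [15, 16]]


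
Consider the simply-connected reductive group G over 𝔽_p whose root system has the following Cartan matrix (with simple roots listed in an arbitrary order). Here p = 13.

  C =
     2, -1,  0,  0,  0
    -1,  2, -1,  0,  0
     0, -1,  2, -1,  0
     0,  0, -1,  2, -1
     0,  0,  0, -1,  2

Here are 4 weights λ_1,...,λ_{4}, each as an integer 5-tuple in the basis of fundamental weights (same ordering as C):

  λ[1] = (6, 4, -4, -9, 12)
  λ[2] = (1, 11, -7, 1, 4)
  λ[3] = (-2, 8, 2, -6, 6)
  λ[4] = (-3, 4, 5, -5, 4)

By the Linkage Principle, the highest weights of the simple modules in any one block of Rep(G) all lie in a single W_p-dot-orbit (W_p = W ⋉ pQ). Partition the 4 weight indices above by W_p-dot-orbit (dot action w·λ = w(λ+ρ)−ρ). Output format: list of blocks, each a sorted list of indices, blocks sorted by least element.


Dynkin diagram of C (from the 8 off-diagonal −1 entries): A_5.

Alcove-folded reps (p=13, 4 weights, presented ϖ-order):

    λ_1+ρ ↦ (0, 6, 2, 3, 1)
    λ_2+ρ ↦ (0, 6, 2, 3, 1)
    λ_3+ρ ↦ (0, 6, 2, 3, 1)
    λ_4+ρ ↦ (2, 3, 2, 4, 1)

These 4 weights hit 2 W_13-dot-orbits; sizes (3, 1):

[[1, 2, 3], [4]]


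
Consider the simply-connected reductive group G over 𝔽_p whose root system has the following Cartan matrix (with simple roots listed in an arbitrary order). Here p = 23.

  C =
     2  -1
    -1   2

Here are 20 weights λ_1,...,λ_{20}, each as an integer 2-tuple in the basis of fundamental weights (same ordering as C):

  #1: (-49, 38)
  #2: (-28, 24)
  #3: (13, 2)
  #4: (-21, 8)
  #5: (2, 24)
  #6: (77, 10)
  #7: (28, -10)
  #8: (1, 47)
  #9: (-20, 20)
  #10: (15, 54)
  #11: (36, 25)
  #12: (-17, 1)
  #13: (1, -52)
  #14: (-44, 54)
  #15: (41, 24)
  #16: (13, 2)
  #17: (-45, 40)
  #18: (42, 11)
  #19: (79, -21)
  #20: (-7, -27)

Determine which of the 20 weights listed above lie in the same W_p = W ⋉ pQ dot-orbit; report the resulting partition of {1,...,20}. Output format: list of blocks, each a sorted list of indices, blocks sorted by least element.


Type A_2, rank 2, |W|=6; reorder rows/cols to standard.

Ā_23 reps of the 20 weights (A_2, coords as presented):

  1: (2, 14)
  2: (19, 2)
  3: (14, 3)
  4: (9, 11)
  5: (2, 18)
  6: (9, 11)
  7: (14, 3)
  8: (19, 2)
  9: (19, 2)
  10: (2, 14)
  11: (14, 3)
  12: (2, 14)
  13: (2, 18)
  14: (9, 11)
  15: (19, 2)
  16: (14, 3)
  17: (2, 18)
  18: (9, 11)
  19: (9, 11)
  20: (14, 3)

These 20 weights hit 5 W_23-dot-orbits; sizes (3, 4, 5, 5, 3):

[[1, 10, 12], [2, 8, 9, 15], [3, 7, 11, 16, 20], [4, 6, 14, 18, 19], [5, 13, 17]]


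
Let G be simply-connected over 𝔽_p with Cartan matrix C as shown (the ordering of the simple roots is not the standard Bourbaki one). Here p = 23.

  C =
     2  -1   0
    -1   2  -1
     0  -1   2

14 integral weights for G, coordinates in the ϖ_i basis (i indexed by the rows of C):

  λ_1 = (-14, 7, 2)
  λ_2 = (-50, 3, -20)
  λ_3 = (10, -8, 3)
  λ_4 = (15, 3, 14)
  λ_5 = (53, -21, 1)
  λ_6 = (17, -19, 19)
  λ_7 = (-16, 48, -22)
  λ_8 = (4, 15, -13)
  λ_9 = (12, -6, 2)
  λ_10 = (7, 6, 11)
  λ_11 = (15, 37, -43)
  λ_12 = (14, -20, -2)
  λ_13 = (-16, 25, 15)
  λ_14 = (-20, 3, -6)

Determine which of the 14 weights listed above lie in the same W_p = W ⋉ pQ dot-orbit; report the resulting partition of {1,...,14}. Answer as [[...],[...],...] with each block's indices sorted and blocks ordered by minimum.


C ↔ A_3 under row/col permutation; |W(A_3)| = 24.

Each λ_j+ρ reduced to Ā_23; 3-tuples below use C's row order:

    λ_1 → (8, 3, 2)
    λ_2 → (1, 4, 15)
    λ_3 → (4, 4, 3)
    λ_4 → (4, 4, 3)
    λ_5 → (8, 3, 2)
    λ_6 → (0, 18, 2)
    λ_7 → (8, 3, 2)
    λ_8 → (5, 4, 12)
    λ_9 → (8, 3, 2)
    λ_10 → (4, 7, 8)
    λ_11 → (4, 7, 8)
    λ_12 → (1, 4, 15)
    λ_13 → (4, 4, 3)
    λ_14 → (1, 4, 15)

Grouping the 14 weights by Ā_23-representative: 6 linkage classes.

[[1, 5, 7, 9], [2, 12, 14], [3, 4, 13], [6], [8], [10, 11]]


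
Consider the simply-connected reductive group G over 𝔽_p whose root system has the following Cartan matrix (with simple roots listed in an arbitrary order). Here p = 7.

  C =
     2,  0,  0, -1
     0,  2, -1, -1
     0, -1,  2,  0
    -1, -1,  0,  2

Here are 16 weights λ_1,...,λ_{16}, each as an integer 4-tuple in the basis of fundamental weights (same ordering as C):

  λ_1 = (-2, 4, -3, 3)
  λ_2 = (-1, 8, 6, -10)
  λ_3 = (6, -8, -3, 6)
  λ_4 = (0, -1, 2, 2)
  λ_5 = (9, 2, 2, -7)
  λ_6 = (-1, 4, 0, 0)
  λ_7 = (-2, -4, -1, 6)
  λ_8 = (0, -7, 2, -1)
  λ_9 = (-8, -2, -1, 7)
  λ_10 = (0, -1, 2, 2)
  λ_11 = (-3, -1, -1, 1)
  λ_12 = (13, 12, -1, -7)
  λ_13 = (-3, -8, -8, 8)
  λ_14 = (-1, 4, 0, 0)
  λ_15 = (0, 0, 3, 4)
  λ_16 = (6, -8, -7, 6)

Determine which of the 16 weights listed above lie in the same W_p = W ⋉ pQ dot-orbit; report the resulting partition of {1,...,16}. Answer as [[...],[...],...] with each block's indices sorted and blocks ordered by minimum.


Dynkin diagram of C (from the 6 off-diagonal −1 entries): A_4.

Folding the 16 weights λ_j+ρ into Ā_7 (reps in the given 4-coord order):

  1: (1, 3, 0, 2);  2: (2, 0, 0, 0);  3: (2, 0, 0, 0);  4: (1, 0, 3, 3);  5: (1, 0, 3, 3);  6: (0, 5, 1, 1);  7: (1, 0, 3, 3);  8: (3, 1, 0, 2);  9: (6, 0, 0, 0);  10: (1, 0, 3, 3);  11: (2, 0, 0, 0);  12: (6, 0, 0, 0);  13: (2, 0, 0, 0);  14: (0, 5, 1, 1);  15: (3, 1, 0, 2);  16: (6, 0, 0, 0)

6 distinct reps among the 16 weights ⇒ 6 W_7-linkage classes:

[[1], [2, 3, 11, 13], [4, 5, 7, 10], [6, 14], [8, 15], [9, 12, 16]]


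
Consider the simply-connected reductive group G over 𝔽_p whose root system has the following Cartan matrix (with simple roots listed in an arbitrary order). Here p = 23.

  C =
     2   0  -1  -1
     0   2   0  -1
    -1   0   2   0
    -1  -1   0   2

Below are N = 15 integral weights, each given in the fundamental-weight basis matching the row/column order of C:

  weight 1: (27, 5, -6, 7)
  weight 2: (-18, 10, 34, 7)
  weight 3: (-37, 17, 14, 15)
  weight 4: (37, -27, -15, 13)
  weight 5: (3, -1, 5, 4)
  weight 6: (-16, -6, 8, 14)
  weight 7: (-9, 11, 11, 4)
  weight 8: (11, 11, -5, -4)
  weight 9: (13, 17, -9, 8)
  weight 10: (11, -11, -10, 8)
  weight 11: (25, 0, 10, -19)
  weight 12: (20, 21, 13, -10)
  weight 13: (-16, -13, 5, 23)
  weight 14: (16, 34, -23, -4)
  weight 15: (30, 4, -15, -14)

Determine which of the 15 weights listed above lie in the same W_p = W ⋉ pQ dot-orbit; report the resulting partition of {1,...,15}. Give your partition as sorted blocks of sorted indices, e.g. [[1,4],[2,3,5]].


Root system A_4: the 4×4 matrix C matches after relabeling.

Ā_23 reps of the 15 weights (A_4, coords as presented):

  λ_1+ρ ↦ (4, 0, 6, 5) · λ_2+ρ ↦ (5, 9, 4, 3) · λ_3+ρ ↦ (5, 11, 3, 2) · λ_4+ρ ↦ (3, 8, 8, 3) · λ_5+ρ ↦ (4, 0, 6, 5) · λ_6+ρ ↦ (4, 0, 6, 5) · λ_7+ρ ↦ (5, 9, 4, 3) · λ_8+ρ ↦ (5, 9, 4, 3) · λ_9+ρ ↦ (4, 0, 6, 5) · λ_10+ρ ↦ (2, 9, 9, 1) · λ_11+ρ ↦ (5, 3, 3, 1) · λ_12+ρ ↦ (2, 9, 9, 1) · λ_13+ρ ↦ (3, 8, 8, 3) · λ_14+ρ ↦ (5, 3, 3, 1) · λ_15+ρ ↦ (4, 0, 6, 5)

These 15 weights hit 6 W_23-dot-orbits; sizes (5, 3, 1, 2, 2, 2):

[[1, 5, 6, 9, 15], [2, 7, 8], [3], [4, 13], [10, 12], [11, 14]]


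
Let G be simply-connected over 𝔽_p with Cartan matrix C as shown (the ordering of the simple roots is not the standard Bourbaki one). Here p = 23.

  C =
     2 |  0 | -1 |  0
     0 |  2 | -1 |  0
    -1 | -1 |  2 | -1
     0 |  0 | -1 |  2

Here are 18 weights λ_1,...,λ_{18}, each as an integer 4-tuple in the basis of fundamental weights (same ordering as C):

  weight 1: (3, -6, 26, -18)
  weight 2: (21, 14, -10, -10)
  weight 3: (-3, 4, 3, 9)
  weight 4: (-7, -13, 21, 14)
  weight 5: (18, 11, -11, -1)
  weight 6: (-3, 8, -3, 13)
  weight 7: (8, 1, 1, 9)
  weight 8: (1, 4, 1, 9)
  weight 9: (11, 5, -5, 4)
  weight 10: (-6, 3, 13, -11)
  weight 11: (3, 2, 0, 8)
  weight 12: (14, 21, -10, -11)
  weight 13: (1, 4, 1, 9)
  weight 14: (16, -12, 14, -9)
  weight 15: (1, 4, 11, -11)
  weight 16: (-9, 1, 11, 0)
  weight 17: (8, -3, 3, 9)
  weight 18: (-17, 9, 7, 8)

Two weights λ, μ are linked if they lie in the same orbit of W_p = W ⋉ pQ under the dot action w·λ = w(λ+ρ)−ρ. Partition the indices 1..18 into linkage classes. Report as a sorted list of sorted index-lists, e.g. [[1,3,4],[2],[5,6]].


Type D_4, rank 4, |W|=192; reorder rows/cols to standard.

Folding the 18 weights λ_j+ρ into Ā_23 (reps in the given 4-coord order):

  λ_1 → (4, 3, 1, 9) · λ_2 → (4, 3, 1, 9) · λ_3 → (2, 5, 2, 10) · λ_4 → (8, 2, 4, 1) · λ_5 → (9, 2, 0, 10) · λ_6 → (2, 5, 2, 10) · λ_7 → (9, 2, 0, 10) · λ_8 → (2, 5, 2, 10) · λ_9 → (8, 2, 4, 1) · λ_10 → (4, 3, 1, 9) · λ_11 → (4, 3, 1, 9) · λ_12 → (4, 3, 1, 9) · λ_13 → (2, 5, 2, 10) · λ_14 → (8, 2, 4, 1) · λ_15 → (2, 5, 2, 10) · λ_16 → (8, 2, 4, 1) · λ_17 → (9, 2, 0, 10) · λ_18 → (8, 2, 4, 1)

Partition of {1..18} into 4 W_23-dot-orbits:

[[1, 2, 10, 11, 12], [3, 6, 8, 13, 15], [4, 9, 14, 16, 18], [5, 7, 17]]


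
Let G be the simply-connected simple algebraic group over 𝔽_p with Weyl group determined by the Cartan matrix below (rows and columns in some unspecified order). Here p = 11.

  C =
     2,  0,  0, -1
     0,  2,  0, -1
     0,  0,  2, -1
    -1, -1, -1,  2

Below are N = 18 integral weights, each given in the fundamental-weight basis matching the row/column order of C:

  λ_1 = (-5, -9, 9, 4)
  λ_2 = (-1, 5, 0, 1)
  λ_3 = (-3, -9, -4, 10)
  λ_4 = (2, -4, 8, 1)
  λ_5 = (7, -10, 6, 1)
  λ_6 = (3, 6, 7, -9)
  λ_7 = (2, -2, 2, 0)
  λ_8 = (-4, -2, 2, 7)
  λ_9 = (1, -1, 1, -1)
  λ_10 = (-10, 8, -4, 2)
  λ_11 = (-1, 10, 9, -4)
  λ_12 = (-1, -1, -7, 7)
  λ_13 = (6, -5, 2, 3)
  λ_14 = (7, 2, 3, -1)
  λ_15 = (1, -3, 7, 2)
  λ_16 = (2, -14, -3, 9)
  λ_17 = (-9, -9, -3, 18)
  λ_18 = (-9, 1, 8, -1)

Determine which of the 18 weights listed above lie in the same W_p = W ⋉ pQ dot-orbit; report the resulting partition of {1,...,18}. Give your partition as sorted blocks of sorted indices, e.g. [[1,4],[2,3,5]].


Cartan matrix: type D_4 (|W|=192); un-permuting the 4 rows.

Folding the 18 weights λ_j+ρ into Ā_11 (reps in the given 4-coord order):

  1: (3, 1, 3, 0) · 2: (0, 6, 1, 2) · 3: (0, 6, 1, 2) · 4: (0, 0, 6, 2) · 5: (1, 2, 0, 1) · 6: (4, 1, 0, 3) · 7: (3, 1, 3, 0) · 8: (3, 1, 3, 0) · 9: (2, 0, 2, 0) · 10: (0, 0, 6, 2) · 11: (4, 1, 0, 3) · 12: (0, 0, 6, 2) · 13: (4, 1, 0, 3) · 14: (4, 1, 0, 3) · 15: (0, 0, 6, 2) · 16: (0, 6, 1, 2) · 17: (0, 0, 6, 2) · 18: (0, 6, 1, 2)

Partition of {1..18} into 6 W_11-dot-orbits:

[[1, 7, 8], [2, 3, 16, 18], [4, 10, 12, 15, 17], [5], [6, 11, 13, 14], [9]]


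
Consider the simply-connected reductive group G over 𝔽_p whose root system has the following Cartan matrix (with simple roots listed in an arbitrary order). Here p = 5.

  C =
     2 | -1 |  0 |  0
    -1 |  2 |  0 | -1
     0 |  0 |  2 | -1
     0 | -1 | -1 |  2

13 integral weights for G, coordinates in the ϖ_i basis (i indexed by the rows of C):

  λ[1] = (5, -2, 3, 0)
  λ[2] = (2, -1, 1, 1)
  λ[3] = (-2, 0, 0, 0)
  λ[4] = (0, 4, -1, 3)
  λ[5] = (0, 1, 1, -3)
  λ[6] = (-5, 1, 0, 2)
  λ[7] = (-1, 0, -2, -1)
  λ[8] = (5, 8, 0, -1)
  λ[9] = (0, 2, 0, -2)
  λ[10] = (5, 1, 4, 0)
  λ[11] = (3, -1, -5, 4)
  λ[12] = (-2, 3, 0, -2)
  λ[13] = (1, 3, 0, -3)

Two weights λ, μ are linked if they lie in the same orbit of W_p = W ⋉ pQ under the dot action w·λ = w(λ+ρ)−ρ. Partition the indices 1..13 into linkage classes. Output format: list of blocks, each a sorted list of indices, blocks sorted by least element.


C ↔ A_4 under row/col permutation; |W(A_4)| = 120.

Alcove-folded reps (p=5, 13 weights, presented ϖ-order):

  1: (0, 0, 0, 1);  2: (1, 0, 0, 2);  3: (1, 0, 1, 1);  4: (0, 0, 0, 1);  5: (1, 0, 0, 2);  6: (1, 2, 0, 1);  7: (0, 0, 0, 1);  8: (0, 0, 0, 1);  9: (1, 2, 0, 1);  10: (1, 2, 0, 1);  11: (0, 0, 0, 1);  12: (1, 2, 0, 1);  13: (1, 2, 0, 1)

Linkage partition of the 13 weights (4 classes, p=5):

[[1, 4, 7, 8, 11], [2, 5], [3], [6, 9, 10, 12, 13]]


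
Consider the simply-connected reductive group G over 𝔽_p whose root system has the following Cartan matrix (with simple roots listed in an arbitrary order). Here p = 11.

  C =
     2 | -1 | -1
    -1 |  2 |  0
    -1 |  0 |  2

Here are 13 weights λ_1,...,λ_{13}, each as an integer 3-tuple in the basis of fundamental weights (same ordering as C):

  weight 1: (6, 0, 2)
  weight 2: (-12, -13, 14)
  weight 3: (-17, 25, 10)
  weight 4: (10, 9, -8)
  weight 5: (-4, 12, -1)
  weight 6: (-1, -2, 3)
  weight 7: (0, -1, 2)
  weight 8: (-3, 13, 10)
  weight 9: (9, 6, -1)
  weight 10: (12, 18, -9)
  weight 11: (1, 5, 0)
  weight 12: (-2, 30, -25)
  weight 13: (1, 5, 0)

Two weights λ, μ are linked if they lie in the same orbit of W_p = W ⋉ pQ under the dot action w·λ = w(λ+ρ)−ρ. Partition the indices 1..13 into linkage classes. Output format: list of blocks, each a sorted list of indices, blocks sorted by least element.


Root system A_3: the 3×3 matrix C matches after relabeling.

λ_j+ρ reflected into Ā_11 (⟨·,θ^∨⟩≤11); 3-tuples as given:

    1: (7, 1, 3)
    2: (1, 0, 3)
    3: (4, 1, 6)
    4: (1, 0, 3)
    5: (0, 8, 1)
    6: (1, 0, 3)
    7: (1, 0, 3)
    8: (0, 1, 2)
    9: (4, 1, 6)
    10: (2, 6, 1)
    11: (2, 6, 1)
    12: (2, 6, 1)
    13: (2, 6, 1)

Grouping the 13 weights by Ā_11-representative: 6 linkage classes.

[[1], [2, 4, 6, 7], [3, 9], [5], [8], [10, 11, 12, 13]]


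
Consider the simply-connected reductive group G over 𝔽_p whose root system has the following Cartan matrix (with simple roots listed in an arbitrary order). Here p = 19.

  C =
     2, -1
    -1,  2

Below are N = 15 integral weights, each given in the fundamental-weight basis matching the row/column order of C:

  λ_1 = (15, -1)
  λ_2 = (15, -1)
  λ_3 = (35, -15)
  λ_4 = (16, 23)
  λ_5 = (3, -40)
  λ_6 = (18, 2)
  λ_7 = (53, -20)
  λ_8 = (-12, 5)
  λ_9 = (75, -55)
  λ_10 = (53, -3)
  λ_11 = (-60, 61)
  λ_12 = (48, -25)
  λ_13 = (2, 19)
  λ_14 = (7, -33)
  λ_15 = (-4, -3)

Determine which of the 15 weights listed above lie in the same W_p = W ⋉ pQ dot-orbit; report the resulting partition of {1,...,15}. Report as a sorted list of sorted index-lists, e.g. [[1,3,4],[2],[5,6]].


C ↔ A_2 under row/col permutation; |W(A_2)| = 6.

W_19-reps of the 15 weights in Ā_19 (same 2-coord order as C):

  1: (16, 0);  2: (16, 0);  3: (2, 3);  4: (2, 3);  5: (1, 15);  6: (16, 0);  7: (16, 0);  8: (6, 5);  9: (16, 0);  10: (2, 3);  11: (2, 3);  12: (6, 5);  13: (1, 15);  14: (6, 5);  15: (2, 3)

The 15 indices split into 4 linkage classes (same alcove rep ⇔ same W_19-dot-orbit):

[[1, 2, 6, 7, 9], [3, 4, 10, 11, 15], [5, 13], [8, 12, 14]]


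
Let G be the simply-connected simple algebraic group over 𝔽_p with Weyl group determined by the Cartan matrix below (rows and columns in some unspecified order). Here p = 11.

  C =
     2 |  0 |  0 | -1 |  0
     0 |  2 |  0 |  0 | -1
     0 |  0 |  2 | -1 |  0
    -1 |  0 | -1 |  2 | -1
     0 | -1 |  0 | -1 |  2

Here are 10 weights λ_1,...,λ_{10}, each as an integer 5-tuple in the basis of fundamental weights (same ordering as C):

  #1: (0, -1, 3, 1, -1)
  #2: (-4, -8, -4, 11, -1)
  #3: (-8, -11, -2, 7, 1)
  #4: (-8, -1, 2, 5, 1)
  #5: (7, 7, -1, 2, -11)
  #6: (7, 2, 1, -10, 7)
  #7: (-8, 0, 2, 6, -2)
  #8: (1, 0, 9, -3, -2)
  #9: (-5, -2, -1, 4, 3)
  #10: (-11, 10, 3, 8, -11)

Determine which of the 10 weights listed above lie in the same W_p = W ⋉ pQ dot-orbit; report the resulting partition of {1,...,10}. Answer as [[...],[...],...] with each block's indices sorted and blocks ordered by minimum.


D_5 Cartan matrix, 5 simple roots permuted; ρ=(1,1,1,1,1).

Ā_11 reps of the 10 weights (D_5, coords as presented):

    [1] (1, 0, 4, 2, 0)
    [2] (2, 1, 2, 0, 0)
    [3] (1, 2, 7, 0, 0)
    [4] (6, 0, 2, 1, 0)
    [5] (1, 2, 7, 0, 0)
    [6] (1, 2, 7, 0, 0)
    [7] (6, 0, 2, 1, 0)
    [8] (1, 2, 7, 0, 0)
    [9] (4, 1, 0, 1, 1)
    [10] (1, 2, 7, 0, 0)

Linkage partition of the 10 weights (5 classes, p=11):

[[1], [2], [3, 5, 6, 8, 10], [4, 7], [9]]


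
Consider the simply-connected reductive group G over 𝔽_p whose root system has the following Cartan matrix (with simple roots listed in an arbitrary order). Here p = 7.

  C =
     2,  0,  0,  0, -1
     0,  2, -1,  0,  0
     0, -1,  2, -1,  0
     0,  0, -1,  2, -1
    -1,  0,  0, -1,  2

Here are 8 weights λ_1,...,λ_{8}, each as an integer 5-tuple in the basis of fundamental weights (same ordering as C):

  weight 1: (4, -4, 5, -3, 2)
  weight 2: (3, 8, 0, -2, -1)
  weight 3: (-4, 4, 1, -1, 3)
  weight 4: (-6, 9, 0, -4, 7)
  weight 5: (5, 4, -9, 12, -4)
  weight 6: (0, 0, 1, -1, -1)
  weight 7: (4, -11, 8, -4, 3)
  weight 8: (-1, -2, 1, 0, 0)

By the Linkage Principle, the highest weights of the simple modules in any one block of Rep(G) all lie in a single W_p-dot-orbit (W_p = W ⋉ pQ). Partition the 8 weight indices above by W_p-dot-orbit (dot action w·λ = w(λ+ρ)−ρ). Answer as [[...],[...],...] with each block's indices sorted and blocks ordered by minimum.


Root system A_5: the 5×5 matrix C matches after relabeling.

λ_j+ρ reflected into Ā_7 (⟨·,θ^∨⟩≤7); 5-tuples as given:

    [1] (0, 1, 1, 1, 1)
    [2] (1, 1, 2, 0, 0)
    [3] (1, 1, 2, 0, 0)
    [4] (0, 1, 1, 1, 1)
    [5] (0, 1, 1, 1, 1)
    [6] (1, 1, 2, 0, 0)
    [7] (0, 1, 1, 1, 1)
    [8] (0, 1, 1, 1, 1)

2 distinct reps among the 8 weights ⇒ 2 W_7-linkage classes:

[[1, 4, 5, 7, 8], [2, 3, 6]]


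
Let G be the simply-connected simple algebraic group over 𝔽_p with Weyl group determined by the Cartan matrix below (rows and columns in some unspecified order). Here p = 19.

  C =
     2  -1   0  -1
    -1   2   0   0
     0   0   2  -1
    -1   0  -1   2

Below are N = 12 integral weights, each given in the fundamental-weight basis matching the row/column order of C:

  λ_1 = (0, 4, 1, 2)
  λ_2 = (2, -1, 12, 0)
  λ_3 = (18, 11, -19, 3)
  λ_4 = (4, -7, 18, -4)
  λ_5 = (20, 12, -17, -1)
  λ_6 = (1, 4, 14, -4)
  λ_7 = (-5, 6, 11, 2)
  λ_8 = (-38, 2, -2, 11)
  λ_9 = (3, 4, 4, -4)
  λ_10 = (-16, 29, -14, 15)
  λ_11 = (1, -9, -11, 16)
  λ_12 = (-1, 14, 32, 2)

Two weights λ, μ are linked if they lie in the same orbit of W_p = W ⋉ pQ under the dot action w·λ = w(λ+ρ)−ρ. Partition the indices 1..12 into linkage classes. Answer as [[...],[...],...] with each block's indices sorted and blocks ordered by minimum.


C ↔ A_4 under row/col permutation; |W(A_4)| = 120.

Each λ_j+ρ reduced to Ā_19; 4-tuples below use C's row order:

    [1] (1, 5, 2, 3)
    [2] (3, 0, 13, 1)
    [3] (1, 4, 12, 2)
    [4] (3, 0, 13, 1)
    [5] (3, 0, 13, 1)
    [6] (1, 4, 12, 2)
    [7] (3, 3, 11, 1)
    [8] (3, 3, 11, 1)
    [9] (1, 5, 2, 3)
    [10] (3, 3, 11, 1)
    [11] (6, 2, 10, 1)
    [12] (3, 0, 13, 1)

These 12 weights hit 5 W_19-dot-orbits; sizes (2, 4, 2, 3, 1):

[[1, 9], [2, 4, 5, 12], [3, 6], [7, 8, 10], [11]]


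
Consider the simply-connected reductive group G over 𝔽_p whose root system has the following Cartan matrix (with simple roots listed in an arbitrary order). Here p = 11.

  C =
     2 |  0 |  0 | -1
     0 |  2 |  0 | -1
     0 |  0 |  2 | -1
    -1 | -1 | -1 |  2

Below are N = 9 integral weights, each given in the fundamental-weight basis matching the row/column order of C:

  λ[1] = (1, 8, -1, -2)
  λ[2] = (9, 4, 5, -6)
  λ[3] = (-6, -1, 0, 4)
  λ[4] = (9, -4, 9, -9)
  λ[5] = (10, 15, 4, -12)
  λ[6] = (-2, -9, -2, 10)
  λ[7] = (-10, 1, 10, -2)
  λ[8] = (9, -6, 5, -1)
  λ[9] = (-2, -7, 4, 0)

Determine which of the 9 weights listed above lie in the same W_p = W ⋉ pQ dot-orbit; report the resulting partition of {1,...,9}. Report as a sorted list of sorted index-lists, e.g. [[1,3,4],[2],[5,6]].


Type D_4, rank 4, |W|=192; reorder rows/cols to standard.

Ā_11 reps of the 9 weights (D_4, coords as presented):

  [1] (1, 8, 1, 0)
  [2] (5, 0, 1, 0)
  [3] (5, 0, 1, 0)
  [4] (1, 8, 1, 0)
  [5] (5, 0, 1, 0)
  [6] (1, 8, 1, 0)
  [7] (1, 8, 1, 0)
  [8] (5, 0, 1, 0)
  [9] (5, 0, 1, 0)

Linkage partition of the 9 weights (2 classes, p=11):

[[1, 4, 6, 7], [2, 3, 5, 8, 9]]


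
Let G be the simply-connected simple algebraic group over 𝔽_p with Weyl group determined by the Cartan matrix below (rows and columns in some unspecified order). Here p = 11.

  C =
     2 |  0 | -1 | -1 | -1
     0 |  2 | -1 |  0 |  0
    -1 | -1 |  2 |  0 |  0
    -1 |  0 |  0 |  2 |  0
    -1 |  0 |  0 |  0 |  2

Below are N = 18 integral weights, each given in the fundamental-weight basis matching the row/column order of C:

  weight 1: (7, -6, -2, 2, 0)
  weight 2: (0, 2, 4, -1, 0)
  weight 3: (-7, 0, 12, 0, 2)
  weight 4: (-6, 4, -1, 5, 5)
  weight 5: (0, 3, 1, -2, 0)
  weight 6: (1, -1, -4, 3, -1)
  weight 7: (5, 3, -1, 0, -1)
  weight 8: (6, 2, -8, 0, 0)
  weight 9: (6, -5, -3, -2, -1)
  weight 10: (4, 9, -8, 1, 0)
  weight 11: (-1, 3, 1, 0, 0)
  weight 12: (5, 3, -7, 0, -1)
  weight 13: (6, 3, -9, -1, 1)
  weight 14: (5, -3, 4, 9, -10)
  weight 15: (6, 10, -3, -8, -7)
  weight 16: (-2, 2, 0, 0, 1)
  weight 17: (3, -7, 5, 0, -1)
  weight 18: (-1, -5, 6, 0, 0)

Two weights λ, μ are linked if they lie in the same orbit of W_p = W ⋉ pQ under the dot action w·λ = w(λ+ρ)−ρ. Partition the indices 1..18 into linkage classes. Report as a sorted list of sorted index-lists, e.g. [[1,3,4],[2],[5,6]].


Root system D_5: the 5×5 matrix C matches after relabeling.

W_11-reps of the 18 weights in Ā_11 (same 5-coord order as C):

  [1] (1, 2, 0, 2, 0) · [2] (1, 3, 0, 0, 1) · [3] (1, 2, 0, 2, 0) · [4] (0, 0, 4, 1, 1) · [5] (0, 4, 2, 1, 1) · [6] (1, 2, 0, 2, 0) · [7] (0, 2, 4, 1, 0) · [8] (0, 4, 2, 1, 1) · [9] (0, 2, 4, 1, 0) · [10] (1, 3, 0, 0, 1) · [11] (0, 4, 2, 1, 1) · [12] (0, 2, 4, 1, 0) · [13] (0, 4, 2, 1, 1) · [14] (1, 3, 0, 0, 1) · [15] (1, 3, 0, 0, 1) · [16] (1, 3, 0, 0, 1) · [17] (0, 2, 4, 1, 0) · [18] (0, 4, 2, 1, 1)

The 18 indices split into 5 linkage classes (same alcove rep ⇔ same W_11-dot-orbit):

[[1, 3, 6], [2, 10, 14, 15, 16], [4], [5, 8, 11, 13, 18], [7, 9, 12, 17]]


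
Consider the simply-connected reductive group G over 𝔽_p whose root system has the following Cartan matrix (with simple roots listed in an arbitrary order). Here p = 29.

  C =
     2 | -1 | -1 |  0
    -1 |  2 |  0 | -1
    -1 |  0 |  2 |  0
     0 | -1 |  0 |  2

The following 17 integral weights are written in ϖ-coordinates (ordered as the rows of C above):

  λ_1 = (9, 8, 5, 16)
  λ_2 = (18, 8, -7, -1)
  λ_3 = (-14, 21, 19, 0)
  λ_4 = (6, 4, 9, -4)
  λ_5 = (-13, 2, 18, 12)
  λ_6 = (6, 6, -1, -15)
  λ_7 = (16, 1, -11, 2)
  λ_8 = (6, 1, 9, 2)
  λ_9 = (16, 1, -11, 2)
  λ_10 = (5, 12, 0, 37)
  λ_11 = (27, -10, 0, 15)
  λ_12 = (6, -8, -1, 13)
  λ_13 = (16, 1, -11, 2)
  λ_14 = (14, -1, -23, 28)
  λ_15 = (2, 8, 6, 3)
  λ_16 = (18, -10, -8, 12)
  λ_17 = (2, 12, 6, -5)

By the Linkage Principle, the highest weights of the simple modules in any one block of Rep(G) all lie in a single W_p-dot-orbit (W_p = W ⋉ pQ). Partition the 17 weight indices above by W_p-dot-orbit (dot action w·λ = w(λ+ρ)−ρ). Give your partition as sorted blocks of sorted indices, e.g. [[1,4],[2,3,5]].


A_4 Cartan matrix, 4 simple roots permuted; ρ=(1,1,1,1).

Each λ_j+ρ reduced to Ā_29; 4-tuples below use C's row order:

  λ_1 → (3, 9, 7, 4)
  λ_2 → (13, 9, 6, 0)
  λ_3 → (13, 9, 6, 0)
  λ_4 → (7, 2, 10, 3)
  λ_5 → (3, 9, 7, 4)
  λ_6 → (0, 7, 0, 7)
  λ_7 → (7, 2, 10, 3)
  λ_8 → (7, 2, 10, 3)
  λ_9 → (7, 2, 10, 3)
  λ_10 → (13, 9, 6, 0)
  λ_11 → (13, 9, 6, 0)
  λ_12 → (0, 7, 0, 7)
  λ_13 → (7, 2, 10, 3)
  λ_14 → (0, 7, 0, 7)
  λ_15 → (3, 9, 7, 4)
  λ_16 → (3, 9, 7, 4)
  λ_17 → (3, 9, 7, 4)

The 17 indices split into 4 linkage classes (same alcove rep ⇔ same W_29-dot-orbit):

[[1, 5, 15, 16, 17], [2, 3, 10, 11], [4, 7, 8, 9, 13], [6, 12, 14]]


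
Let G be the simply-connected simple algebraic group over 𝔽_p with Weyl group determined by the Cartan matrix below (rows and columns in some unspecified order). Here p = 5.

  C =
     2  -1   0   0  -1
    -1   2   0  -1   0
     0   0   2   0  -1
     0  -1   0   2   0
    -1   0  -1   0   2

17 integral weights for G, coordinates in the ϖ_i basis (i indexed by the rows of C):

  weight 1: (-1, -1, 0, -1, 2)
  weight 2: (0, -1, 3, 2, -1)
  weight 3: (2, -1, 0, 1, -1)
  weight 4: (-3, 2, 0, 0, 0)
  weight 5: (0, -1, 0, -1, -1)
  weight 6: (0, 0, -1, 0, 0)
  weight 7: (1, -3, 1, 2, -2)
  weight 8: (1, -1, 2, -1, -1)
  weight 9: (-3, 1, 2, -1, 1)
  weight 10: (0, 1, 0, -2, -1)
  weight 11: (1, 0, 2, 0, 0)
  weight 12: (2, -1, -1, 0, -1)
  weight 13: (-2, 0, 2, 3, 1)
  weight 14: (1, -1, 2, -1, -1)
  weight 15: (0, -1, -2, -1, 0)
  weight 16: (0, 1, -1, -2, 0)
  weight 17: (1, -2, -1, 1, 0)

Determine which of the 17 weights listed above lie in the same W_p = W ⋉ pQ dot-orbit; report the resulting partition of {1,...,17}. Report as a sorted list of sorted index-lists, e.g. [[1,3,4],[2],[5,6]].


Dynkin diagram of C (from the 8 off-diagonal −1 entries): A_5.

Each λ_j+ρ reduced to Ā_5; 5-tuples below use C's row order:

    λ_1 → (0, 0, 1, 0, 3)
    λ_2 → (1, 0, 1, 0, 0)
    λ_3 → (3, 0, 0, 1, 0)
    λ_4 → (1, 1, 0, 1, 1)
    λ_5 → (1, 0, 1, 0, 0)
    λ_6 → (1, 1, 0, 1, 1)
    λ_7 → (1, 1, 1, 1, 0)
    λ_8 → (2, 0, 3, 0, 0)
    λ_9 → (2, 0, 3, 0, 0)
    λ_10 → (1, 1, 1, 1, 0)
    λ_11 → (1, 1, 0, 1, 1)
    λ_12 → (3, 0, 0, 1, 0)
    λ_13 → (1, 0, 1, 0, 0)
    λ_14 → (2, 0, 3, 0, 0)
    λ_15 → (1, 0, 1, 0, 0)
    λ_16 → (1, 1, 0, 1, 1)
    λ_17 → (1, 1, 0, 1, 1)

Grouping the 17 weights by Ā_5-representative: 6 linkage classes.

[[1], [2, 5, 13, 15], [3, 12], [4, 6, 11, 16, 17], [7, 10], [8, 9, 14]]


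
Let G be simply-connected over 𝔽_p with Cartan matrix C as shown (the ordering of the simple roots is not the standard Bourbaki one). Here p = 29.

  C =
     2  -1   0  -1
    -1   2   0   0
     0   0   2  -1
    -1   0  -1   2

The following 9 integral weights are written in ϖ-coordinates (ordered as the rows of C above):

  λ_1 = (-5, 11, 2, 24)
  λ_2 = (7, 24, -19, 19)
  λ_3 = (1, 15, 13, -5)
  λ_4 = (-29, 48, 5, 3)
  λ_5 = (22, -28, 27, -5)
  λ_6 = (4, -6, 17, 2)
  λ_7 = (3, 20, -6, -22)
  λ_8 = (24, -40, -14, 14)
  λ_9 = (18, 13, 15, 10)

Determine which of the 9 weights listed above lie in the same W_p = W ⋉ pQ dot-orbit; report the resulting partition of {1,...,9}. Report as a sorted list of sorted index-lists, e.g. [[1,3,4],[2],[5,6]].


Dynkin diagram of C (from the 6 off-diagonal −1 entries): A_4.

λ_j+ρ reflected into Ā_29 (⟨·,θ^∨⟩≤29); 4-tuples as given:

  λ_1 → (4, 1, 4, 17)
  λ_2 → (4, 1, 2, 4)
  λ_3 → (2, 14, 10, 2)
  λ_4 → (4, 1, 2, 4)
  λ_5 → (4, 1, 2, 4)
  λ_6 → (0, 5, 18, 3)
  λ_7 → (4, 1, 4, 17)
  λ_8 → (2, 14, 10, 2)
  λ_9 → (2, 14, 10, 2)

These 9 weights hit 4 W_29-dot-orbits; sizes (2, 3, 3, 1):

[[1, 7], [2, 4, 5], [3, 8, 9], [6]]
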